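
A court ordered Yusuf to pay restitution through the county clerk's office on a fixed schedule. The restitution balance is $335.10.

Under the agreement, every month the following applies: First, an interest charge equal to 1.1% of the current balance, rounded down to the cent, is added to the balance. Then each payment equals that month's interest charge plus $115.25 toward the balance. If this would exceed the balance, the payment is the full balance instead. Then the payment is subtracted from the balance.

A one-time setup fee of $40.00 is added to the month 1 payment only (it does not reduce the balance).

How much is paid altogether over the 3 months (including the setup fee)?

$382.34

Month 1: opening $335.10; interest $3.68 → $338.78; payment $118.93 (+ $40.00 fee); balance $219.85
Month 2: opening $219.85; interest $2.41 → $222.26; payment $117.66; balance $104.60
Month 3: opening $104.60; interest $1.15 → $105.75; payment $105.75; balance $0.00
Total paid: $382.34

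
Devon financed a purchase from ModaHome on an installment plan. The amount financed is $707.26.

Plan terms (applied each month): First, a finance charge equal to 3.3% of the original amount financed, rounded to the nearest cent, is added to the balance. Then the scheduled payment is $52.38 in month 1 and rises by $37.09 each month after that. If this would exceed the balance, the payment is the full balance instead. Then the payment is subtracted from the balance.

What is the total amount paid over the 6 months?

$847.30

# | Opening | Interest | Payment | End bal
1 | $707.26 | $23.34 | $52.38 | $678.22
2 | $678.22 | $23.34 | $89.47 | $612.09
3 | $612.09 | $23.34 | $126.56 | $508.87
4 | $508.87 | $23.34 | $163.65 | $368.56
5 | $368.56 | $23.34 | $200.74 | $191.16
6 | $191.16 | $23.34 | $214.50 | $0.00
Total paid: $847.30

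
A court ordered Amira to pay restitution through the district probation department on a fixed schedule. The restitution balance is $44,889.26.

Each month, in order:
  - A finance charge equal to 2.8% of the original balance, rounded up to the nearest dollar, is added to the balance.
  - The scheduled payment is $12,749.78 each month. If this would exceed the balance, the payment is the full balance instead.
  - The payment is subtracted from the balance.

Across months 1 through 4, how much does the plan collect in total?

# | Opening | Interest | Payment | End bal
1 | $44,889.26 | $1,257.00 | $12,749.78 | $33,396.48
2 | $33,396.48 | $1,257.00 | $12,749.78 | $21,903.70
3 | $21,903.70 | $1,257.00 | $12,749.78 | $10,410.92
4 | $10,410.92 | $1,257.00 | $11,667.92 | $0.00
Total paid: $49,917.26

$49,917.26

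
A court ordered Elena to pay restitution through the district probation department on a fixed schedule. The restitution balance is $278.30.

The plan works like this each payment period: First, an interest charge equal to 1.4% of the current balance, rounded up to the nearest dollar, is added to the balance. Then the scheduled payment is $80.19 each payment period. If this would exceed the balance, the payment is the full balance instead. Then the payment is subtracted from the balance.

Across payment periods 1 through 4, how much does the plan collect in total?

$288.30

Payment period 1: opening $278.30; interest $4.00 → $282.30; payment $80.19; balance $202.11
Payment period 2: opening $202.11; interest $3.00 → $205.11; payment $80.19; balance $124.92
Payment period 3: opening $124.92; interest $2.00 → $126.92; payment $80.19; balance $46.73
Payment period 4: opening $46.73; interest $1.00 → $47.73; payment $47.73; balance $0.00
Total paid: $288.30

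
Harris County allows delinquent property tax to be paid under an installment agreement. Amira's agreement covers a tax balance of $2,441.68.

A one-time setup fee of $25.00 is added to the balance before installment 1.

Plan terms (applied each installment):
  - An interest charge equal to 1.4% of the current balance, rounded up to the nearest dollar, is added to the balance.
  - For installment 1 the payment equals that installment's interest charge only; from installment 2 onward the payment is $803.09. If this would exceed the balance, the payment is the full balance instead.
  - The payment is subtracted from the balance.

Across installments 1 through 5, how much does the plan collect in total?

Installment 1: opening $2,466.68; interest $35.00 → $2,501.68; payment $35.00; balance $2,466.68
Installment 2: opening $2,466.68; interest $35.00 → $2,501.68; payment $803.09; balance $1,698.59
Installment 3: opening $1,698.59; interest $24.00 → $1,722.59; payment $803.09; balance $919.50
Installment 4: opening $919.50; interest $13.00 → $932.50; payment $803.09; balance $129.41
Installment 5: opening $129.41; interest $2.00 → $131.41; payment $131.41; balance $0.00
Total paid: $2,575.68

$2,575.68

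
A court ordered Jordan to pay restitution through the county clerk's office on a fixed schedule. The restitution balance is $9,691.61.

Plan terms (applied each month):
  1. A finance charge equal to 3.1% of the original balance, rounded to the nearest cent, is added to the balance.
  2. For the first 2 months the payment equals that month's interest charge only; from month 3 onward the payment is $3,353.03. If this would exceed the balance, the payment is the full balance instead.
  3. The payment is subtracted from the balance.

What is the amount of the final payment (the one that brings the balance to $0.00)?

$834.28

Month 1: $9,691.61 +$300.44 interest = $9,992.05; pay $300.44 → $9,691.61
Month 2: $9,691.61 +$300.44 interest = $9,992.05; pay $300.44 → $9,691.61
Month 3: $9,691.61 +$300.44 interest = $9,992.05; pay $3,353.03 → $6,639.02
Month 4: $6,639.02 +$300.44 interest = $6,939.46; pay $3,353.03 → $3,586.43
Month 5: $3,586.43 +$300.44 interest = $3,886.87; pay $3,353.03 → $533.84
Month 6: $533.84 +$300.44 interest = $834.28; pay $834.28 → $0.00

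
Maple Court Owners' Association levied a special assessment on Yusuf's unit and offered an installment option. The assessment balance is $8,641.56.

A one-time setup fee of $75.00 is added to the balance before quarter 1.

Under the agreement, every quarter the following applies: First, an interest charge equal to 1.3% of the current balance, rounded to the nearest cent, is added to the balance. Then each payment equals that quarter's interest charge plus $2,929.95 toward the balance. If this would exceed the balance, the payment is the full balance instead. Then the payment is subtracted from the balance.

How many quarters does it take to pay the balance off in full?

3

Quarter 1: $8,716.56 +$113.32 interest = $8,829.88; pay $3,043.27 → $5,786.61
Quarter 2: $5,786.61 +$75.23 interest = $5,861.84; pay $3,005.18 → $2,856.66
Quarter 3: $2,856.66 +$37.14 interest = $2,893.80; pay $2,893.80 → $0.00
Balance reaches $0.00 in quarter 3.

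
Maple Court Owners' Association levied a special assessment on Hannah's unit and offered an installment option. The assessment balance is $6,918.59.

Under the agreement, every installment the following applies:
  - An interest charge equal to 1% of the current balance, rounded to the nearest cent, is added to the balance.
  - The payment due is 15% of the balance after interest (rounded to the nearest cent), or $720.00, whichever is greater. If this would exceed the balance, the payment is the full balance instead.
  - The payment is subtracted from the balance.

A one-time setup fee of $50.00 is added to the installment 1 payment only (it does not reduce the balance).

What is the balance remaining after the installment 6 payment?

Installment 1: opening $6,918.59; interest $69.19 → $6,987.78; payment $1,048.17 (+ $50.00 fee); balance $5,939.61
Installment 2: opening $5,939.61; interest $59.40 → $5,999.01; payment $899.85; balance $5,099.16
Installment 3: opening $5,099.16; interest $50.99 → $5,150.15; payment $772.52; balance $4,377.63
Installment 4: opening $4,377.63; interest $43.78 → $4,421.41; payment $720.00; balance $3,701.41
Installment 5: opening $3,701.41; interest $37.01 → $3,738.42; payment $720.00; balance $3,018.42
Installment 6: opening $3,018.42; interest $30.18 → $3,048.60; payment $720.00; balance $2,328.60

$2,328.60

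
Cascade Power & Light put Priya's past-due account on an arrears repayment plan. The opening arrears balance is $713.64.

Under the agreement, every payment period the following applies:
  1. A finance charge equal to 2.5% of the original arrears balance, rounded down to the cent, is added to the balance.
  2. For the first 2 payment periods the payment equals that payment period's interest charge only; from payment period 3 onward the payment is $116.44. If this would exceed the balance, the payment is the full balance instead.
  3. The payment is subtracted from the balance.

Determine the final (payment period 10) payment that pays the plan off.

$41.28

Payment period 1: opening $713.64; interest $17.84 → $731.48; payment $17.84; balance $713.64
Payment period 2: opening $713.64; interest $17.84 → $731.48; payment $17.84; balance $713.64
Payment period 3: opening $713.64; interest $17.84 → $731.48; payment $116.44; balance $615.04
Payment period 4: opening $615.04; interest $17.84 → $632.88; payment $116.44; balance $516.44
Payment period 5: opening $516.44; interest $17.84 → $534.28; payment $116.44; balance $417.84
Payment period 6: opening $417.84; interest $17.84 → $435.68; payment $116.44; balance $319.24
Payment period 7: opening $319.24; interest $17.84 → $337.08; payment $116.44; balance $220.64
Payment period 8: opening $220.64; interest $17.84 → $238.48; payment $116.44; balance $122.04
Payment period 9: opening $122.04; interest $17.84 → $139.88; payment $116.44; balance $23.44
Payment period 10: opening $23.44; interest $17.84 → $41.28; payment $41.28; balance $0.00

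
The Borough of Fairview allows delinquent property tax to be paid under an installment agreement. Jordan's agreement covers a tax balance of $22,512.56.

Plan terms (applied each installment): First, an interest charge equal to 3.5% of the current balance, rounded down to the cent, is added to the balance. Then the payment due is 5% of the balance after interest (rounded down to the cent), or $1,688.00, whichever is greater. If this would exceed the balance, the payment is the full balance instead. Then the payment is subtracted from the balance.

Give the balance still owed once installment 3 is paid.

Installment 1: $22,512.56 +$787.93 interest = $23,300.49; pay $1,688.00 → $21,612.49
Installment 2: $21,612.49 +$756.43 interest = $22,368.92; pay $1,688.00 → $20,680.92
Installment 3: $20,680.92 +$723.83 interest = $21,404.75; pay $1,688.00 → $19,716.75

$19,716.75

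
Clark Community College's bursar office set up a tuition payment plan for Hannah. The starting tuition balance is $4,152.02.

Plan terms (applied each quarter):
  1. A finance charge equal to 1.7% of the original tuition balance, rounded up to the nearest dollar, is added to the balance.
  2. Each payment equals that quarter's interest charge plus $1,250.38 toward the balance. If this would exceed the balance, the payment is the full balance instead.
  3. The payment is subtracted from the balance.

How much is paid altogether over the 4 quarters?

Quarter 1: opening $4,152.02; interest $71.00 → $4,223.02; payment $1,321.38; balance $2,901.64
Quarter 2: opening $2,901.64; interest $71.00 → $2,972.64; payment $1,321.38; balance $1,651.26
Quarter 3: opening $1,651.26; interest $71.00 → $1,722.26; payment $1,321.38; balance $400.88
Quarter 4: opening $400.88; interest $71.00 → $471.88; payment $471.88; balance $0.00
Total paid: $4,436.02

$4,436.02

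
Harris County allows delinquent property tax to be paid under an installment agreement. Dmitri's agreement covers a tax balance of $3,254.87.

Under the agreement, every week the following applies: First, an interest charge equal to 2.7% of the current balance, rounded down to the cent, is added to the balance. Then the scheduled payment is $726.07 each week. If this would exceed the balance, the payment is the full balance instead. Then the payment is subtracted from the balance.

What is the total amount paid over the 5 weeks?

$3,517.23

Week 1: $3,254.87 +$87.88 interest = $3,342.75; pay $726.07 → $2,616.68
Week 2: $2,616.68 +$70.65 interest = $2,687.33; pay $726.07 → $1,961.26
Week 3: $1,961.26 +$52.95 interest = $2,014.21; pay $726.07 → $1,288.14
Week 4: $1,288.14 +$34.77 interest = $1,322.91; pay $726.07 → $596.84
Week 5: $596.84 +$16.11 interest = $612.95; pay $612.95 → $0.00
Total paid: $3,517.23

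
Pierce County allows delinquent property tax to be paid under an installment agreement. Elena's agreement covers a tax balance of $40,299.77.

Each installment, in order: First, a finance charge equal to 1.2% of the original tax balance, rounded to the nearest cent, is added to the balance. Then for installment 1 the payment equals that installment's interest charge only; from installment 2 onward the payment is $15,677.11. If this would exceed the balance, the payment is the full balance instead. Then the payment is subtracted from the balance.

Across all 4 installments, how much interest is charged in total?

# | Opening | Interest | Payment | End bal
1 | $40,299.77 | $483.60 | $483.60 | $40,299.77
2 | $40,299.77 | $483.60 | $15,677.11 | $25,106.26
3 | $25,106.26 | $483.60 | $15,677.11 | $9,912.75
4 | $9,912.75 | $483.60 | $10,396.35 | $0.00
Total interest: $483.60 + $483.60 + $483.60 + $483.60 = $1,934.40

$1,934.40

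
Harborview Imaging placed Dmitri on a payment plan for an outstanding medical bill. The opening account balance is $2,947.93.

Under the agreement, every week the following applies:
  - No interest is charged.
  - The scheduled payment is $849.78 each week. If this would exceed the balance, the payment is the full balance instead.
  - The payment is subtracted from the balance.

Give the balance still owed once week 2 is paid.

$1,248.37

Week 1: $2,947.93 − $849.78 → $2,098.15
Week 2: $2,098.15 − $849.78 → $1,248.37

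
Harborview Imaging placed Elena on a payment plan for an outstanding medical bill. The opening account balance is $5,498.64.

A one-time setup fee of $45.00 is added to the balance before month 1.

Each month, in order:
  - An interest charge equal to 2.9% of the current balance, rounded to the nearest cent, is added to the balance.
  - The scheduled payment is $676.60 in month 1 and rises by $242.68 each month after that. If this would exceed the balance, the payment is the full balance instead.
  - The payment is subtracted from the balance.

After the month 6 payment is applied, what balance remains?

# | Opening | Interest | Payment | End bal
1 | $5,543.64 | $160.77 | $676.60 | $5,027.81
2 | $5,027.81 | $145.81 | $919.28 | $4,254.34
3 | $4,254.34 | $123.38 | $1,161.96 | $3,215.76
4 | $3,215.76 | $93.26 | $1,404.64 | $1,904.38
5 | $1,904.38 | $55.23 | $1,647.32 | $312.29
6 | $312.29 | $9.06 | $321.35 | $0.00

$0.00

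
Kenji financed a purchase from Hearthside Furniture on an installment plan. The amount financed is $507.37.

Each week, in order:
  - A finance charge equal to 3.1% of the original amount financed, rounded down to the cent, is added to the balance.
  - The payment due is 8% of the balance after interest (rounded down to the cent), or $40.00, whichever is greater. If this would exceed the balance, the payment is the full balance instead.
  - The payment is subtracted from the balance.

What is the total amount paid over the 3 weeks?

Week 1: opening $507.37; interest $15.72 → $523.09; payment $41.84; balance $481.25
Week 2: opening $481.25; interest $15.72 → $496.97; payment $40.00; balance $456.97
Week 3: opening $456.97; interest $15.72 → $472.69; payment $40.00; balance $432.69
Total paid: $121.84

$121.84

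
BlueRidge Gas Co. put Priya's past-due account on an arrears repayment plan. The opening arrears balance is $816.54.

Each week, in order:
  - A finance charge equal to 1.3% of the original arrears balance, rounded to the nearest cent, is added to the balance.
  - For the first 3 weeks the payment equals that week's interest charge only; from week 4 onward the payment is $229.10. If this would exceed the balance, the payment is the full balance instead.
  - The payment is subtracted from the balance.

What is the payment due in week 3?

# | Opening | Interest | Payment | End bal
1 | $816.54 | $10.62 | $10.62 | $816.54
2 | $816.54 | $10.62 | $10.62 | $816.54
3 | $816.54 | $10.62 | $10.62 | $816.54

$10.62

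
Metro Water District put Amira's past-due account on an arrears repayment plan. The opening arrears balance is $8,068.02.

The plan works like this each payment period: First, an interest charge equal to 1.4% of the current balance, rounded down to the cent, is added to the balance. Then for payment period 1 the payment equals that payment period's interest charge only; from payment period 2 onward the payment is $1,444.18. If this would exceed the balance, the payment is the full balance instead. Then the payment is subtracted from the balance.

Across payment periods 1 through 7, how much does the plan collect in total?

$8,573.83

Payment period 1: opening $8,068.02; interest $112.95 → $8,180.97; payment $112.95; balance $8,068.02
Payment period 2: opening $8,068.02; interest $112.95 → $8,180.97; payment $1,444.18; balance $6,736.79
Payment period 3: opening $6,736.79; interest $94.31 → $6,831.10; payment $1,444.18; balance $5,386.92
Payment period 4: opening $5,386.92; interest $75.41 → $5,462.33; payment $1,444.18; balance $4,018.15
Payment period 5: opening $4,018.15; interest $56.25 → $4,074.40; payment $1,444.18; balance $2,630.22
Payment period 6: opening $2,630.22; interest $36.82 → $2,667.04; payment $1,444.18; balance $1,222.86
Payment period 7: opening $1,222.86; interest $17.12 → $1,239.98; payment $1,239.98; balance $0.00
Total paid: $8,573.83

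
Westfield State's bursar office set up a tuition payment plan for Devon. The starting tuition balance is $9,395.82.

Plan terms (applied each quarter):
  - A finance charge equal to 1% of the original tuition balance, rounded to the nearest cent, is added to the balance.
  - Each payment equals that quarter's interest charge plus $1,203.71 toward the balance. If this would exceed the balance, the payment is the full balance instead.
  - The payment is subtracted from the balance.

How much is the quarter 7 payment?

Quarter 1: opening $9,395.82; interest $93.96 → $9,489.78; payment $1,297.67; balance $8,192.11
Quarter 2: opening $8,192.11; interest $93.96 → $8,286.07; payment $1,297.67; balance $6,988.40
Quarter 3: opening $6,988.40; interest $93.96 → $7,082.36; payment $1,297.67; balance $5,784.69
Quarter 4: opening $5,784.69; interest $93.96 → $5,878.65; payment $1,297.67; balance $4,580.98
Quarter 5: opening $4,580.98; interest $93.96 → $4,674.94; payment $1,297.67; balance $3,377.27
Quarter 6: opening $3,377.27; interest $93.96 → $3,471.23; payment $1,297.67; balance $2,173.56
Quarter 7: opening $2,173.56; interest $93.96 → $2,267.52; payment $1,297.67; balance $969.85

$1,297.67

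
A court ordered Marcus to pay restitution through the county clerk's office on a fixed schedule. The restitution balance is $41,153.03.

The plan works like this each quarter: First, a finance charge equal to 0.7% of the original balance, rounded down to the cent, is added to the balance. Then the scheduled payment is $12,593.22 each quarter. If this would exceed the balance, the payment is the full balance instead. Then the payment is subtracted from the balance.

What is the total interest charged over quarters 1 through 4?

Quarter 1: $41,153.03 +$288.07 interest = $41,441.10; pay $12,593.22 → $28,847.88
Quarter 2: $28,847.88 +$288.07 interest = $29,135.95; pay $12,593.22 → $16,542.73
Quarter 3: $16,542.73 +$288.07 interest = $16,830.80; pay $12,593.22 → $4,237.58
Quarter 4: $4,237.58 +$288.07 interest = $4,525.65; pay $4,525.65 → $0.00
Total interest: $288.07 + $288.07 + $288.07 + $288.07 = $1,152.28

$1,152.28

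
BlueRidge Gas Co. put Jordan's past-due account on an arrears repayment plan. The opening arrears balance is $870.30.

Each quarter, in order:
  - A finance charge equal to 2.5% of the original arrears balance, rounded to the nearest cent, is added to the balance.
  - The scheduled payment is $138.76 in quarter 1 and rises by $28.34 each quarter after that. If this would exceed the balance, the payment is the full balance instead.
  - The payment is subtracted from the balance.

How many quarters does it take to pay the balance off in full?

6

Quarter 1: opening $870.30; interest $21.76 → $892.06; payment $138.76; balance $753.30
Quarter 2: opening $753.30; interest $21.76 → $775.06; payment $167.10; balance $607.96
Quarter 3: opening $607.96; interest $21.76 → $629.72; payment $195.44; balance $434.28
Quarter 4: opening $434.28; interest $21.76 → $456.04; payment $223.78; balance $232.26
Quarter 5: opening $232.26; interest $21.76 → $254.02; payment $252.12; balance $1.90
Quarter 6: opening $1.90; interest $21.76 → $23.66; payment $23.66; balance $0.00
Balance reaches $0.00 in quarter 6.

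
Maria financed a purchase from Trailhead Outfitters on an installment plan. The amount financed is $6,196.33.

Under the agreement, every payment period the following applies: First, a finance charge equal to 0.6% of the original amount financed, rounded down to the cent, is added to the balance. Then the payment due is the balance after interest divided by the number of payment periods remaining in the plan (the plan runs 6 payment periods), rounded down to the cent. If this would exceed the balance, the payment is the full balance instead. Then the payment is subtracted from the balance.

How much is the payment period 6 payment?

Payment period 1: $6,196.33 +$37.17 interest = $6,233.50; pay $1,038.91 → $5,194.59
Payment period 2: $5,194.59 +$37.17 interest = $5,231.76; pay $1,046.35 → $4,185.41
Payment period 3: $4,185.41 +$37.17 interest = $4,222.58; pay $1,055.64 → $3,166.94
Payment period 4: $3,166.94 +$37.17 interest = $3,204.11; pay $1,068.03 → $2,136.08
Payment period 5: $2,136.08 +$37.17 interest = $2,173.25; pay $1,086.62 → $1,086.63
Payment period 6: $1,086.63 +$37.17 interest = $1,123.80; pay $1,123.80 → $0.00

$1,123.80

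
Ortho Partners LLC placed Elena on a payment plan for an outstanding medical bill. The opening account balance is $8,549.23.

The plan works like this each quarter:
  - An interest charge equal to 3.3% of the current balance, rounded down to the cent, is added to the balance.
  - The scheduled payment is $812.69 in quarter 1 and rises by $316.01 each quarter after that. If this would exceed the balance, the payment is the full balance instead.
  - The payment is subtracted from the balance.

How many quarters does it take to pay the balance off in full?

Quarter 1: opening $8,549.23; interest $282.12 → $8,831.35; payment $812.69; balance $8,018.66
Quarter 2: opening $8,018.66; interest $264.61 → $8,283.27; payment $1,128.70; balance $7,154.57
Quarter 3: opening $7,154.57; interest $236.10 → $7,390.67; payment $1,444.71; balance $5,945.96
Quarter 4: opening $5,945.96; interest $196.21 → $6,142.17; payment $1,760.72; balance $4,381.45
Quarter 5: opening $4,381.45; interest $144.58 → $4,526.03; payment $2,076.73; balance $2,449.30
Quarter 6: opening $2,449.30; interest $80.82 → $2,530.12; payment $2,392.74; balance $137.38
Quarter 7: opening $137.38; interest $4.53 → $141.91; payment $141.91; balance $0.00
Balance reaches $0.00 in quarter 7.

7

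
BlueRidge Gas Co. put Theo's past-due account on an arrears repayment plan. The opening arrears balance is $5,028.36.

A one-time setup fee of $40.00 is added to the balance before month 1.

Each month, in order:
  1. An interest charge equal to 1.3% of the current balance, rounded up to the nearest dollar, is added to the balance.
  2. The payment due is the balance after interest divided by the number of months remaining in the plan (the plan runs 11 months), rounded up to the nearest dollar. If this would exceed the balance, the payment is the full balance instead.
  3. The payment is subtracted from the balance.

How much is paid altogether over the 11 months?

$5,486.36

Month 1: $5,068.36 +$66.00 interest = $5,134.36; pay $467.00 → $4,667.36
Month 2: $4,667.36 +$61.00 interest = $4,728.36; pay $473.00 → $4,255.36
Month 3: $4,255.36 +$56.00 interest = $4,311.36; pay $480.00 → $3,831.36
Month 4: $3,831.36 +$50.00 interest = $3,881.36; pay $486.00 → $3,395.36
Month 5: $3,395.36 +$45.00 interest = $3,440.36; pay $492.00 → $2,948.36
Month 6: $2,948.36 +$39.00 interest = $2,987.36; pay $498.00 → $2,489.36
Month 7: $2,489.36 +$33.00 interest = $2,522.36; pay $505.00 → $2,017.36
Month 8: $2,017.36 +$27.00 interest = $2,044.36; pay $512.00 → $1,532.36
Month 9: $1,532.36 +$20.00 interest = $1,552.36; pay $518.00 → $1,034.36
Month 10: $1,034.36 +$14.00 interest = $1,048.36; pay $525.00 → $523.36
Month 11: $523.36 +$7.00 interest = $530.36; pay $530.36 → $0.00
Total paid: $5,486.36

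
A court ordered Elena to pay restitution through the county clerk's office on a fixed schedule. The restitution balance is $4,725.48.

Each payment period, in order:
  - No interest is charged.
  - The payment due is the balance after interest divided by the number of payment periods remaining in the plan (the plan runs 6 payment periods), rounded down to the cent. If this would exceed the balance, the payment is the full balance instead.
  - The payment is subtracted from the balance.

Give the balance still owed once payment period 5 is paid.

$787.58

Payment period 1: $4,725.48 − $787.58 → $3,937.90
Payment period 2: $3,937.90 − $787.58 → $3,150.32
Payment period 3: $3,150.32 − $787.58 → $2,362.74
Payment period 4: $2,362.74 − $787.58 → $1,575.16
Payment period 5: $1,575.16 − $787.58 → $787.58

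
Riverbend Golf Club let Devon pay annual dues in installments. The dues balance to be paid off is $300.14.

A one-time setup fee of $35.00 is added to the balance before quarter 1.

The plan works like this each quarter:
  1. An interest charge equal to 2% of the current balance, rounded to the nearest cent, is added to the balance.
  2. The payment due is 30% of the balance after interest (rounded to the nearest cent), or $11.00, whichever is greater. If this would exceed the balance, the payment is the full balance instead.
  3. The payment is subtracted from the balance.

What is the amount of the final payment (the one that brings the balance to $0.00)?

Quarter 1: opening $335.14; interest $6.70 → $341.84; payment $102.55; balance $239.29
Quarter 2: opening $239.29; interest $4.79 → $244.08; payment $73.22; balance $170.86
Quarter 3: opening $170.86; interest $3.42 → $174.28; payment $52.28; balance $122.00
Quarter 4: opening $122.00; interest $2.44 → $124.44; payment $37.33; balance $87.11
Quarter 5: opening $87.11; interest $1.74 → $88.85; payment $26.66; balance $62.19
Quarter 6: opening $62.19; interest $1.24 → $63.43; payment $19.03; balance $44.40
Quarter 7: opening $44.40; interest $0.89 → $45.29; payment $13.59; balance $31.70
Quarter 8: opening $31.70; interest $0.63 → $32.33; payment $11.00; balance $21.33
Quarter 9: opening $21.33; interest $0.43 → $21.76; payment $11.00; balance $10.76
Quarter 10: opening $10.76; interest $0.22 → $10.98; payment $10.98; balance $0.00

$10.98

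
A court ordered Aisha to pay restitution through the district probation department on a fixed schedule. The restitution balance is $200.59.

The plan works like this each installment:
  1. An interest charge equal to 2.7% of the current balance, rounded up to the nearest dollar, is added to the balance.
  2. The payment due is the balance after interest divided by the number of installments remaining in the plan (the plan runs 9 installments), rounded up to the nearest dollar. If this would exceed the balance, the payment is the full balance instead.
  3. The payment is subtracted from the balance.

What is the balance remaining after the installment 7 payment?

# | Opening | Interest | Payment | End bal
1 | $200.59 | $6.00 | $23.00 | $183.59
2 | $183.59 | $5.00 | $24.00 | $164.59
3 | $164.59 | $5.00 | $25.00 | $144.59
4 | $144.59 | $4.00 | $25.00 | $123.59
5 | $123.59 | $4.00 | $26.00 | $101.59
6 | $101.59 | $3.00 | $27.00 | $77.59
7 | $77.59 | $3.00 | $27.00 | $53.59

$53.59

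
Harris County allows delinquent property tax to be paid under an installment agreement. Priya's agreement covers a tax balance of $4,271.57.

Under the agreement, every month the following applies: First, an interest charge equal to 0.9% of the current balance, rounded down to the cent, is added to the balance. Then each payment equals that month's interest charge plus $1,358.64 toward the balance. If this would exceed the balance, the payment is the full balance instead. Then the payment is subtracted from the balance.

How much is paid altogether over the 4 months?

Month 1: opening $4,271.57; interest $38.44 → $4,310.01; payment $1,397.08; balance $2,912.93
Month 2: opening $2,912.93; interest $26.21 → $2,939.14; payment $1,384.85; balance $1,554.29
Month 3: opening $1,554.29; interest $13.98 → $1,568.27; payment $1,372.62; balance $195.65
Month 4: opening $195.65; interest $1.76 → $197.41; payment $197.41; balance $0.00
Total paid: $4,351.96

$4,351.96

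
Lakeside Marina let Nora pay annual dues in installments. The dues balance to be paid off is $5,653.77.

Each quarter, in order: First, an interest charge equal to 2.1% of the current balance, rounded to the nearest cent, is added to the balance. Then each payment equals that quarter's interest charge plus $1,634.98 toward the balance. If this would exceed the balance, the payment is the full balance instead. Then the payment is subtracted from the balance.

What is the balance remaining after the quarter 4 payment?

$0.00

# | Opening | Interest | Payment | End bal
1 | $5,653.77 | $118.73 | $1,753.71 | $4,018.79
2 | $4,018.79 | $84.39 | $1,719.37 | $2,383.81
3 | $2,383.81 | $50.06 | $1,685.04 | $748.83
4 | $748.83 | $15.73 | $764.56 | $0.00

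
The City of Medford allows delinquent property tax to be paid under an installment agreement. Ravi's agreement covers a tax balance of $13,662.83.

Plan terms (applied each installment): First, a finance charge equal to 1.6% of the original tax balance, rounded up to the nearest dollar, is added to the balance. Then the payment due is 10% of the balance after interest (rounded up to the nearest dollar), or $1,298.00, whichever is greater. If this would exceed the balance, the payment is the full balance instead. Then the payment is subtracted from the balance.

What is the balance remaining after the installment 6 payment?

Installment 1: $13,662.83 +$219.00 interest = $13,881.83; pay $1,389.00 → $12,492.83
Installment 2: $12,492.83 +$219.00 interest = $12,711.83; pay $1,298.00 → $11,413.83
Installment 3: $11,413.83 +$219.00 interest = $11,632.83; pay $1,298.00 → $10,334.83
Installment 4: $10,334.83 +$219.00 interest = $10,553.83; pay $1,298.00 → $9,255.83
Installment 5: $9,255.83 +$219.00 interest = $9,474.83; pay $1,298.00 → $8,176.83
Installment 6: $8,176.83 +$219.00 interest = $8,395.83; pay $1,298.00 → $7,097.83

$7,097.83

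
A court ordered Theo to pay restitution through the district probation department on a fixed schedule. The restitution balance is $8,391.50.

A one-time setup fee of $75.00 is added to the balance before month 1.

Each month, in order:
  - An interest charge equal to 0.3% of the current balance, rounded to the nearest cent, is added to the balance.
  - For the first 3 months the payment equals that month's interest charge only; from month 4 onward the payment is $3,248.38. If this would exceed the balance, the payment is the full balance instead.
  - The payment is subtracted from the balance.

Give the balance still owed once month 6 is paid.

$0.00

# | Opening | Interest | Payment | End bal
1 | $8,466.50 | $25.40 | $25.40 | $8,466.50
2 | $8,466.50 | $25.40 | $25.40 | $8,466.50
3 | $8,466.50 | $25.40 | $25.40 | $8,466.50
4 | $8,466.50 | $25.40 | $3,248.38 | $5,243.52
5 | $5,243.52 | $15.73 | $3,248.38 | $2,010.87
6 | $2,010.87 | $6.03 | $2,016.90 | $0.00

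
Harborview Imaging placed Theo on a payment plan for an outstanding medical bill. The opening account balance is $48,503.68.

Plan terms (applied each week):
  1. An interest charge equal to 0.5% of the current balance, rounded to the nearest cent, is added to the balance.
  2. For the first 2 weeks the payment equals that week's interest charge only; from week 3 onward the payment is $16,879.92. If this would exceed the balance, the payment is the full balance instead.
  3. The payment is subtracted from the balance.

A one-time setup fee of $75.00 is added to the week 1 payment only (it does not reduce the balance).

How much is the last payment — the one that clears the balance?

Week 1: opening $48,503.68; interest $242.52 → $48,746.20; payment $242.52 (+ $75.00 fee); balance $48,503.68
Week 2: opening $48,503.68; interest $242.52 → $48,746.20; payment $242.52; balance $48,503.68
Week 3: opening $48,503.68; interest $242.52 → $48,746.20; payment $16,879.92; balance $31,866.28
Week 4: opening $31,866.28; interest $159.33 → $32,025.61; payment $16,879.92; balance $15,145.69
Week 5: opening $15,145.69; interest $75.73 → $15,221.42; payment $15,221.42; balance $0.00

$15,221.42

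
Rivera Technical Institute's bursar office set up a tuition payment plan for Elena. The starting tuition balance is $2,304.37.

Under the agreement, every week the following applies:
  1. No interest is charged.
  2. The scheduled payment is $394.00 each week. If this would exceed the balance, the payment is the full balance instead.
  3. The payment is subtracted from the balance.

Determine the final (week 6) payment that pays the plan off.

$334.37

Week 1: opening $2,304.37; payment $394.00; balance $1,910.37
Week 2: opening $1,910.37; payment $394.00; balance $1,516.37
Week 3: opening $1,516.37; payment $394.00; balance $1,122.37
Week 4: opening $1,122.37; payment $394.00; balance $728.37
Week 5: opening $728.37; payment $394.00; balance $334.37
Week 6: opening $334.37; payment $334.37; balance $0.00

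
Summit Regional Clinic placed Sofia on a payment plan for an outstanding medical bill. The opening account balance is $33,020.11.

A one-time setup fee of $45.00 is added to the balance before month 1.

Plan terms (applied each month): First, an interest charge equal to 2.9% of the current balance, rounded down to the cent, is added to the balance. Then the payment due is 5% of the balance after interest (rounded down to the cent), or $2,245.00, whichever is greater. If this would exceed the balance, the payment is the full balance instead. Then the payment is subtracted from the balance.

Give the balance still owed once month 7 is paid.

$23,240.07

# | Opening | Interest | Payment | End bal
1 | $33,065.11 | $958.88 | $2,245.00 | $31,778.99
2 | $31,778.99 | $921.59 | $2,245.00 | $30,455.58
3 | $30,455.58 | $883.21 | $2,245.00 | $29,093.79
4 | $29,093.79 | $843.71 | $2,245.00 | $27,692.50
5 | $27,692.50 | $803.08 | $2,245.00 | $26,250.58
6 | $26,250.58 | $761.26 | $2,245.00 | $24,766.84
7 | $24,766.84 | $718.23 | $2,245.00 | $23,240.07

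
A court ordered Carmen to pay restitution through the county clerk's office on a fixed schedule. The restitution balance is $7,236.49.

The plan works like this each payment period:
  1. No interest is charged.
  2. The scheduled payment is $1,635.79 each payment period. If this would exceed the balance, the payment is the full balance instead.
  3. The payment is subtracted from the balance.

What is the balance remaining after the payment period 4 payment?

Payment period 1: $7,236.49 − $1,635.79 → $5,600.70
Payment period 2: $5,600.70 − $1,635.79 → $3,964.91
Payment period 3: $3,964.91 − $1,635.79 → $2,329.12
Payment period 4: $2,329.12 − $1,635.79 → $693.33

$693.33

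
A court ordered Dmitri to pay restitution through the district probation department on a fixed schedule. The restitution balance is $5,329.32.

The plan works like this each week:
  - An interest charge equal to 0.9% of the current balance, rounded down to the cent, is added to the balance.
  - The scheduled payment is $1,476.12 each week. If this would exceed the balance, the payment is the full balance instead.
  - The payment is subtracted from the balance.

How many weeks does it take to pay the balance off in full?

# | Opening | Interest | Payment | End bal
1 | $5,329.32 | $47.96 | $1,476.12 | $3,901.16
2 | $3,901.16 | $35.11 | $1,476.12 | $2,460.15
3 | $2,460.15 | $22.14 | $1,476.12 | $1,006.17
4 | $1,006.17 | $9.05 | $1,015.22 | $0.00
Balance reaches $0.00 in week 4.

4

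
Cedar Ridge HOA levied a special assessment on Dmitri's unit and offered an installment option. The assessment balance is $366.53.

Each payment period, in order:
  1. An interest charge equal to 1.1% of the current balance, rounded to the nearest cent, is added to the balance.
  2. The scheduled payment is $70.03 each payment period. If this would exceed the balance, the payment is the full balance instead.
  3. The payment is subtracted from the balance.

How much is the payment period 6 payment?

Payment period 1: $366.53 +$4.03 interest = $370.56; pay $70.03 → $300.53
Payment period 2: $300.53 +$3.31 interest = $303.84; pay $70.03 → $233.81
Payment period 3: $233.81 +$2.57 interest = $236.38; pay $70.03 → $166.35
Payment period 4: $166.35 +$1.83 interest = $168.18; pay $70.03 → $98.15
Payment period 5: $98.15 +$1.08 interest = $99.23; pay $70.03 → $29.20
Payment period 6: $29.20 +$0.32 interest = $29.52; pay $29.52 → $0.00

$29.52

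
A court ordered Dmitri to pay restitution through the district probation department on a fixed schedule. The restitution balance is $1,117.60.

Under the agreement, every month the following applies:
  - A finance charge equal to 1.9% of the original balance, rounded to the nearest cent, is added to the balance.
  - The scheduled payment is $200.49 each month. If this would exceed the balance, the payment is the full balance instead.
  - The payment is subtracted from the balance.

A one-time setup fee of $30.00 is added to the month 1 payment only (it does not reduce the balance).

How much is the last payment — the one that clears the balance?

# | Opening | Interest | Payment | Fee | End bal
1 | $1,117.60 | $21.23 | $200.49 | $30.00 | $938.34
2 | $938.34 | $21.23 | $200.49 | — | $759.08
3 | $759.08 | $21.23 | $200.49 | — | $579.82
4 | $579.82 | $21.23 | $200.49 | — | $400.56
5 | $400.56 | $21.23 | $200.49 | — | $221.30
6 | $221.30 | $21.23 | $200.49 | — | $42.04
7 | $42.04 | $21.23 | $63.27 | — | $0.00

$63.27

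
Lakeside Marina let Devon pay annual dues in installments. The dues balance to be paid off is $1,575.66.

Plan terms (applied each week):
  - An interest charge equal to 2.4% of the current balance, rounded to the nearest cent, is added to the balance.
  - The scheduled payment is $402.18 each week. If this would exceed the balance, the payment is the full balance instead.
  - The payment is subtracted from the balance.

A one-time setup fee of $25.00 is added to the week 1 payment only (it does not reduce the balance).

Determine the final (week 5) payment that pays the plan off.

# | Opening | Interest | Payment | Fee | End bal
1 | $1,575.66 | $37.82 | $402.18 | $25.00 | $1,211.30
2 | $1,211.30 | $29.07 | $402.18 | — | $838.19
3 | $838.19 | $20.12 | $402.18 | — | $456.13
4 | $456.13 | $10.95 | $402.18 | — | $64.90
5 | $64.90 | $1.56 | $66.46 | — | $0.00

$66.46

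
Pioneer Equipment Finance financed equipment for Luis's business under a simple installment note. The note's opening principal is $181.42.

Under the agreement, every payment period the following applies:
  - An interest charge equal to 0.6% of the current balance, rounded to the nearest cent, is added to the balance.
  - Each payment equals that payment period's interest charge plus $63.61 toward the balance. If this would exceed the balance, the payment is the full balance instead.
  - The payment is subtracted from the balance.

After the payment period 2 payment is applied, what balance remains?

$54.20

Payment period 1: $181.42 +$1.09 interest = $182.51; pay $64.70 → $117.81
Payment period 2: $117.81 +$0.71 interest = $118.52; pay $64.32 → $54.20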